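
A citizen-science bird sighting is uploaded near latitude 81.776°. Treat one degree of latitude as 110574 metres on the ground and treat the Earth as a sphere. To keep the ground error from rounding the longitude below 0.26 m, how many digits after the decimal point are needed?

At 81.776° one degree of longitude covers 110574 × cos 81.776° ≈ 110574 × 0.1430 ≈ 15816.9 m.
With N decimal places the half-ulp bound is 0.5·10⁻ᴺ°, or 0.5·10⁻ᴺ × 15816.9 m on the ground.
Setting 7908.45 × 10⁻ᴺ ≤ 0.26 gives 10ᴺ ≥ 3.042e+04, i.e. N ≥ 4.48.
At 4 places the error can reach 0.791 m, but 5 places keeps it to 0.0791 m.

5 decimal places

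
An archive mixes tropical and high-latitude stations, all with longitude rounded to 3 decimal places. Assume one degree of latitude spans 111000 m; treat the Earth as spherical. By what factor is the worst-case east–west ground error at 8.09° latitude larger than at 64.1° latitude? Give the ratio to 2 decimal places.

Rounding to 3 decimal places leaves the longitude within ±0.0005° of the true value.
At 8.09°: 0.0005° × 111000 × cos 8.09° = 0.0005 × 111000 × 0.9900 ≈ 54.948 m.
Error at 64.1° = 0.0005° × 111000 × cos 64.1° ≈ 55.5 × 0.4368 = 24.242 m.
The ratio reduces to cos 8.09° / cos 64.1° = 0.9900/0.4368 ≈ 2.2666.

2.27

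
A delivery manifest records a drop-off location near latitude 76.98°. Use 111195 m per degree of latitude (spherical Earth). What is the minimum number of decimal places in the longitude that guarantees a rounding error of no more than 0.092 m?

At 76.98° one degree of longitude covers 111195 × cos 76.98° ≈ 111195 × 0.2253 ≈ 25051.3 m.
Rounding to N decimal places gives at most 0.5 × 10⁻ᴺ degrees of error, i.e. 0.5 × 10⁻ᴺ × 25051.3 m.
Need 0.5 × 25051.3 × 10⁻ᴺ ≤ 0.092 → 10⁻ᴺ ≤ 7.345e-06, so N ≥ 5.13.
N = 5 would give 0.125 m (too coarse); N = 6 gives 0.0125 m ≤ 0.092 m.

6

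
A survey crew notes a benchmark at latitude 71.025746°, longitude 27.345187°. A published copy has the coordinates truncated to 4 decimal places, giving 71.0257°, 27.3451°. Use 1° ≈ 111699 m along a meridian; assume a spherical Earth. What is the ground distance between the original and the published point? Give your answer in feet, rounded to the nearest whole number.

Δlat = 71.025746 − 71.0257 = +0.000046°; Δlon = 27.345187 − 27.3451 = +0.000087°.
North–south shift: 0.000046 × 111699 = 5.13815 m.
E–W at 71.0257°: 0.000087° × 111699 × cos 71.0257° = 0.000087 × 111699 × 0.3251 ≈ 3.15969 m.
Combined displacement = (5.13815² + 3.15969²)^½ ≈ 6.03194 m.
Converting: 6.03194 m × 3.2808 ft/m ≈ 19.79 ft.

20 feet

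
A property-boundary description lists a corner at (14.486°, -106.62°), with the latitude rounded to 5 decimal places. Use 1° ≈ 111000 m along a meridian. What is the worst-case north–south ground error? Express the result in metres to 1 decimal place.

0.6 metres

Rounding to 5 decimal places leaves the latitude within ±5e-06° of the true value.
So the N–S error is at most 5e-06 × 111000 = 0.555 m.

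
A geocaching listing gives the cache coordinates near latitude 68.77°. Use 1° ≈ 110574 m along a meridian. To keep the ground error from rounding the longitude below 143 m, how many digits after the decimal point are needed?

3 decimal places

At 68.77° one degree of longitude covers 110574 × cos 68.77° ≈ 110574 × 0.3621 ≈ 40040.2 m.
N decimal places → at most half a unit in the last place, 0.5 × 10⁻ᴺ° = 40040.2/2 × 10⁻ᴺ m.
Setting 20020.1 × 10⁻ᴺ ≤ 143 gives 10ᴺ ≥ 140, i.e. N ≥ 2.15.
N = 2 would give 200 m (too coarse); N = 3 gives 20 m ≤ 143 m.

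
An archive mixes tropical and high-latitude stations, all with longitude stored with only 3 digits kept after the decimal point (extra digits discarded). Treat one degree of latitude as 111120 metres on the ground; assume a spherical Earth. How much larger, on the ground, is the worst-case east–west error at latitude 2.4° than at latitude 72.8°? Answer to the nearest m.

78 m

Truncating at 3 decimal places can drop up to a full unit in the last place, so the longitude may be off by as much as 0.001°.
Error at 2.4° = 0.001° × 111120 × cos 2.4° ≈ 111.12 × 0.9991 = 111.02 m.
At 72.8°: 0.001° × 111120 × cos 72.8° = 0.001 × 111120 × 0.2957 ≈ 32.859 m.
So the lower-latitude error exceeds the higher by 111.02 − 32.859 = 78.163 m.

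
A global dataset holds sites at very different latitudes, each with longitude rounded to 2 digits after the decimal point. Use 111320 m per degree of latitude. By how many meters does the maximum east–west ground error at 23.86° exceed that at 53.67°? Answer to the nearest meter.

179 meters

Rounding to 2 decimal places leaves the longitude within ±0.005° of the true value.
Error at 23.86° = 0.005° × 111320 × cos 23.86° ≈ 556.6 × 0.9145 = 509.03 m.
At 53.67°: 0.005° × 111320 × cos 53.67° = 0.005 × 111320 × 0.5924 ≈ 329.75 m.
Difference: 509.03 − 329.75 = 179.28 m.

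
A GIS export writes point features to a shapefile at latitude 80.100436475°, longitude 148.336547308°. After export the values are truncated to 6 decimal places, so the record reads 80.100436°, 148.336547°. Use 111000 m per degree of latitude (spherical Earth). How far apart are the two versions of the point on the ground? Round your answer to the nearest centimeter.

5 centimeters

Δlat = 80.100436475 − 80.100436 = +0.000000475°; Δlon = 148.336547308 − 148.336547 = +0.000000308°.
North–south shift: 0.000000475 × 111000 = 0.052725 m.
E–W at 80.1004°: 0.000000308° × 111000 × cos 80.1004° = 0.000000308 × 111000 × 0.1719 ≈ 0.00587766 m.
Combined displacement = (0.052725² + 0.00587766²)^½ ≈ 0.0530516 m.
That is 0.0530516 m = 5.3052 cm.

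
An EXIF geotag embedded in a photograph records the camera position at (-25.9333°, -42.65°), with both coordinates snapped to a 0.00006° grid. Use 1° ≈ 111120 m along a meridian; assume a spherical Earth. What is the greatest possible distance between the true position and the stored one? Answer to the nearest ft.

15 ft

With a 0.00006° grid the true value lies within half a step, ±0.00006°/2 = ±3e-05°, of the stored one.
Latitude error → 3e-05 × 111120 = 3.3336 m along the meridian.
Longitude error → 3e-05 × 111120 × cos 25.9333° = 3e-05 × 111120 × 0.8993 ≈ 2.99792 m.
Worst case both components are at the extreme and orthogonal: √(3.3336² + 2.99792²) ≈ 4.48335 m.
In feet: 4.48335 m ÷ 0.3048 ≈ 14.709 ft.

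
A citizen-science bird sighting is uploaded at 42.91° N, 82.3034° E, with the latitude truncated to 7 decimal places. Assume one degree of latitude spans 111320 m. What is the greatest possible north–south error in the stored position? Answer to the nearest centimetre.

1 centimetres

Truncating at 7 decimal places can drop up to a full unit in the last place, so the latitude may be off by as much as 1e-07°.
Along the meridian that is 1e-07° × 111320 m/° = 0.011132 m.
That is 0.011132 m = 1.1132 cm.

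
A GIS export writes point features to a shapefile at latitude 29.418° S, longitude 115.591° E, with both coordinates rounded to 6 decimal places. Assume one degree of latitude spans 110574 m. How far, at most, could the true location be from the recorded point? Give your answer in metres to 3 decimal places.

Rounding to 6 decimal places leaves each coordinate within ±5e-07° of the true value.
Latitude error → 5e-07 × 110574 = 0.055287 m along the meridian.
Longitude error → 5e-07 × 110574 × cos 29.418° = 5e-07 × 110574 × 0.8711 ≈ 0.0481583 m.
Combining orthogonally: (0.055287² + 0.0481583²)^½ ≈ 0.0733203 m.

0.073 metres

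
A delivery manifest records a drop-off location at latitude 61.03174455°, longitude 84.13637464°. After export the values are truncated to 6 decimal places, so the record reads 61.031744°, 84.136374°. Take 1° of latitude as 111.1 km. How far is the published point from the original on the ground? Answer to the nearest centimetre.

7 centimetres

Δlat = 61.03174455 − 61.031744 = +0.00000055°; Δlon = 84.13637464 − 84.136374 = +0.00000064°.
N–S: 0.00000055° × 111100 m/° = 0.061105 m.
E–W at 61.0317°: 0.00000064° × 111100 × cos 61.0317° = 0.00000064 × 111100 × 0.4843 ≈ 0.0344374 m.
Combined displacement = (0.061105² + 0.0344374²)^½ ≈ 0.070141 m.
That is 0.070141 m = 7.0141 cm.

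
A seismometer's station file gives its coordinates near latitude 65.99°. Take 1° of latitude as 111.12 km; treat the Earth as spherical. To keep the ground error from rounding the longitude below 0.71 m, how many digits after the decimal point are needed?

5 decimal places

At 65.99° one degree of longitude covers 111120 × cos 65.99° ≈ 111120 × 0.4069 ≈ 45214.3 m.
With N decimal places the half-ulp bound is 0.5·10⁻ᴺ°, or 0.5·10⁻ᴺ × 45214.3 m on the ground.
Setting 22607.1 × 10⁻ᴺ ≤ 0.71 gives 10ᴺ ≥ 3.184e+04, i.e. N ≥ 4.50.
At 4 places the error can reach 2.26 m, but 5 places keeps it to 0.226 m.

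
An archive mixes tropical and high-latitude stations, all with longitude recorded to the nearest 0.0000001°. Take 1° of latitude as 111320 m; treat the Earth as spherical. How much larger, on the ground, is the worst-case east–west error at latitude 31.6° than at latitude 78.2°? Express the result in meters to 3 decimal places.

Rounding to 7 decimal places leaves the longitude within ±5e-08° of the true value.
At 31.6°: 5e-08° × 111320 × cos 31.6° = 5e-08 × 111320 × 0.8517 ≈ 0.0047407 m.
Error at 78.2° = 5e-08° × 111320 × cos 78.2° ≈ 0.005566 × 0.2045 = 0.0011382 m.
So the lower-latitude error exceeds the higher by 0.0047407 − 0.0011382 = 0.0036025 m.

0.004 meters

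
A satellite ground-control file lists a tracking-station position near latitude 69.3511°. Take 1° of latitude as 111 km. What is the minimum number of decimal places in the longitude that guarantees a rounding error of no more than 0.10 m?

At 69.3511° one degree of longitude covers 111000 × cos 69.3511° ≈ 111000 × 0.3526 ≈ 39143.1 m.
Rounding to N decimal places gives at most 0.5 × 10⁻ᴺ degrees of error, i.e. 0.5 × 10⁻ᴺ × 39143.1 m.
Setting 19571.5 × 10⁻ᴺ ≤ 0.10 gives 10ᴺ ≥ 1.957e+05, i.e. N ≥ 5.29.
N = 5 would give 0.196 m (too coarse); N = 6 gives 0.0196 m ≤ 0.10 m.

6 decimal places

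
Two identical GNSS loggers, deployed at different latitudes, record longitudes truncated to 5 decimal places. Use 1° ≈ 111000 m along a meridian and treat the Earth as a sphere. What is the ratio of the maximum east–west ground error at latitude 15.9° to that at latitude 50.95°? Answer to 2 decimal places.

Truncating at 5 decimal places can drop up to a full unit in the last place, so the longitude may be off by as much as 1e-05°.
Error at 15.9° = 1e-05° × 111000 × cos 15.9° ≈ 1.11 × 0.9617 = 1.0675 m.
At 50.95°: 1e-05° × 111000 × cos 50.95° = 1e-05 × 111000 × 0.6300 ≈ 0.6993 m.
The ratio reduces to cos 15.9° / cos 50.95° = 0.9617/0.6300 ≈ 1.5266.

1.53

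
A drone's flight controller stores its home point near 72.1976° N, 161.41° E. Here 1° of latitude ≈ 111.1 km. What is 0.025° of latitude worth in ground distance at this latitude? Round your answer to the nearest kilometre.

Along a meridian 0.025° is 0.025 × 111100 = 2777.5 m.
That is 2777.5 m = 2.7775 km.

3 kilometres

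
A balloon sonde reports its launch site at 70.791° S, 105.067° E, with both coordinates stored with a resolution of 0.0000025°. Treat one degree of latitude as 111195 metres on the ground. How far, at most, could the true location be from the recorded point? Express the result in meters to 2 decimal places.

0.15 meters

With a 0.0000025° grid the true value lies within half a step, ±0.0000025°/2 = ±1.25e-06°, of the stored one.
N–S: 1.25e-06° × 111195 m/° = 0.138994 m.
Longitude error → 1.25e-06 × 111195 × cos 70.791° = 1.25e-06 × 111195 × 0.3290 ≈ 0.045731 m.
Combining orthogonally: (0.138994² + 0.045731²)^½ ≈ 0.146324 m.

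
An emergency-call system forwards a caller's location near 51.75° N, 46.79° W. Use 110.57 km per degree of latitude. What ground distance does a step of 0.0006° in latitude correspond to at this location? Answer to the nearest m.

66 m

0.0006° × 110570 m/° = 66.342 m.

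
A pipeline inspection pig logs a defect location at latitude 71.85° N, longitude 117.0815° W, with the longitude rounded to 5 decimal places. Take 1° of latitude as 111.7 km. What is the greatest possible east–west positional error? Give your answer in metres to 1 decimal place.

Rounding to 5 decimal places leaves the longitude within ±5e-06° of the true value.
One degree of longitude at 71.85° is 111700 × cos 71.85° ≈ 111700 × 0.3115 = 34795.2 m.
So at most 5e-06° × 34795.2 ≈ 0.173976 m east–west.

0.2 metres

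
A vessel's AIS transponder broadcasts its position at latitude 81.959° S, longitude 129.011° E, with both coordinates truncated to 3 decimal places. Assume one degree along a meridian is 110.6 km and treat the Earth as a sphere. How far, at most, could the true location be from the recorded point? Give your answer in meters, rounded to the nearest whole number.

112 meters

Truncating at 3 decimal places can drop up to a full unit in the last place, so each coordinate may be off by as much as 0.001°.
North–south component: 0.001° × 110600 = 110.6 m.
Longitude error → 0.001 × 110600 × cos 81.959° = 0.001 × 110600 × 0.1399 ≈ 15.4709 m.
Combining orthogonally: (110.6² + 15.4709²)^½ ≈ 111.677 m.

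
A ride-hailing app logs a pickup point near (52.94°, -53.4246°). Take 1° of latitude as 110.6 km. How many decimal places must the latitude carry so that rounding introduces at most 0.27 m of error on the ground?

One degree of latitude covers 110600 m.
Rounding to N decimal places gives at most 0.5 × 10⁻ᴺ degrees of error, i.e. 0.5 × 10⁻ᴺ × 110600 m.
Need 0.5 × 110600 × 10⁻ᴺ ≤ 0.27 → 10⁻ᴺ ≤ 4.882e-06, so N ≥ 5.31.
At 5 places the error can reach 0.553 m, but 6 places keeps it to 0.0553 m.

6 decimal places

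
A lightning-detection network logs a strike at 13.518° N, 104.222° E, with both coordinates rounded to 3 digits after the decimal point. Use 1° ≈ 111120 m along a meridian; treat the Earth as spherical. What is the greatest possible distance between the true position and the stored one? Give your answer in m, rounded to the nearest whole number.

77 m

Rounding to 3 decimal places leaves each coordinate within ±0.0005° of the true value.
North–south component: 0.0005° × 111120 = 55.56 m.
Longitude error → 0.0005 × 111120 × cos 13.518° = 0.0005 × 111120 × 0.9723 ≈ 54.0208 m.
Combining orthogonally: (55.56² + 54.0208²)^½ ≈ 77.493 m.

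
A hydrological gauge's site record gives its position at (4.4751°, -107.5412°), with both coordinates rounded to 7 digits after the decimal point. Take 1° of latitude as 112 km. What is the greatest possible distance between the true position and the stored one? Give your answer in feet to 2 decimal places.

0.03 feet

Rounding to 7 decimal places leaves each coordinate within ±5e-08° of the true value.
N–S: 5e-08° × 112000 m/° = 0.0056 m.
E–W at 4.4751°: 5e-08° × 112000 × cos 4.4751° = 5e-08 × 112000 × 0.9970 ≈ 0.00558293 m.
Combining orthogonally: (0.0056² + 0.00558293²)^½ ≈ 0.00790753 m.
In feet: 0.00790753 m ÷ 0.3048 ≈ 0.025943 ft.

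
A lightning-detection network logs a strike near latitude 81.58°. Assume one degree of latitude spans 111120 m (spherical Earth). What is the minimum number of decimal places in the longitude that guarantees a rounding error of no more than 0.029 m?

At 81.58° one degree of longitude covers 111120 × cos 81.58° ≈ 111120 × 0.1464 ≈ 16271.1 m.
With N decimal places the half-ulp bound is 0.5·10⁻ᴺ°, or 0.5·10⁻ᴺ × 16271.1 m on the ground.
Need 0.5 × 16271.1 × 10⁻ᴺ ≤ 0.029 → 10⁻ᴺ ≤ 3.565e-06, so N ≥ 5.45.
So 6 decimal places suffice (0.00814 m); 5 would allow up to 0.0814 m.

6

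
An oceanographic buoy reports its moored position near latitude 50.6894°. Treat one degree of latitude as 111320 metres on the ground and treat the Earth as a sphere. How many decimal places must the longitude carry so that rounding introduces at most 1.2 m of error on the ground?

At 50.6894° one degree of longitude covers 111320 × cos 50.6894° ≈ 111320 × 0.6335 ≈ 70523.9 m.
With N decimal places the half-ulp bound is 0.5·10⁻ᴺ°, or 0.5·10⁻ᴺ × 70523.9 m on the ground.
Need 0.5 × 70523.9 × 10⁻ᴺ ≤ 1.2 → 10⁻ᴺ ≤ 3.403e-05, so N ≥ 4.47.
So 5 decimal places suffice (0.353 m); 4 would allow up to 3.53 m.

5 decimal places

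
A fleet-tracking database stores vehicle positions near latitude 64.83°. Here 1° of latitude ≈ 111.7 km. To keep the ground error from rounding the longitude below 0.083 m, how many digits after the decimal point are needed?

At 64.83° one degree of longitude covers 111700 × cos 64.83° ≈ 111700 × 0.4253 ≈ 47506.6 m.
With N decimal places the half-ulp bound is 0.5·10⁻ᴺ°, or 0.5·10⁻ᴺ × 47506.6 m on the ground.
Setting 23753.3 × 10⁻ᴺ ≤ 0.083 gives 10ᴺ ≥ 2.862e+05, i.e. N ≥ 5.46.
N = 5 would give 0.238 m (too coarse); N = 6 gives 0.0238 m ≤ 0.083 m.

6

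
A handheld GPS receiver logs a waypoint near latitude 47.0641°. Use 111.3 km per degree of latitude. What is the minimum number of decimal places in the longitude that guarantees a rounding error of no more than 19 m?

4 decimal places

At 47.0641° one degree of longitude covers 111300 × cos 47.0641° ≈ 111300 × 0.6812 ≈ 75815.3 m.
N decimal places → at most half a unit in the last place, 0.5 × 10⁻ᴺ° = 75815.3/2 × 10⁻ᴺ m.
Setting 37907.7 × 10⁻ᴺ ≤ 19 gives 10ᴺ ≥ 1995, i.e. N ≥ 3.30.
At 3 places the error can reach 37.9 m, but 4 places keeps it to 3.79 m.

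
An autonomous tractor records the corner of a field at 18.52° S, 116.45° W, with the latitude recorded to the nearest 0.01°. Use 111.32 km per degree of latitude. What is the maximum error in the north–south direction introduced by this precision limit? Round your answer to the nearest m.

557 m

Rounding to 2 decimal places leaves the latitude within ±0.005° of the true value.
Along the meridian that is 0.005° × 111320 m/° = 556.6 m.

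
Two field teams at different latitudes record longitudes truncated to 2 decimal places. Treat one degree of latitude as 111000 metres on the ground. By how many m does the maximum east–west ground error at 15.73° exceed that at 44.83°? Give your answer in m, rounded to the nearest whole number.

281 m

Truncating at 2 decimal places can drop up to a full unit in the last place, so the longitude may be off by as much as 0.01°.
Error at 15.73° = 0.01° × 111000 × cos 15.73° ≈ 1110 × 0.9625 = 1068.4 m.
At 44.83°: 0.01° × 111000 × cos 44.83° = 0.01 × 111000 × 0.7092 ≈ 787.21 m.
So the lower-latitude error exceeds the higher by 1068.4 − 787.21 = 281.22 m.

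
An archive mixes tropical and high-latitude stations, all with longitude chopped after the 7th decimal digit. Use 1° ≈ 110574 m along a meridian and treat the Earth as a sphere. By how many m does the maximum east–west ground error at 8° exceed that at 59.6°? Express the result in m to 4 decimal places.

0.0054 m

Truncating at 7 decimal places can drop up to a full unit in the last place, so the longitude may be off by as much as 1e-07°.
At 8°: 1e-07° × 110574 × cos 8° = 1e-07 × 110574 × 0.9903 ≈ 0.01095 m.
At 59.6°: 1e-07° × 110574 × cos 59.6° = 1e-07 × 110574 × 0.5060 ≈ 0.0055954 m.
So the lower-latitude error exceeds the higher by 0.01095 − 0.0055954 = 0.0053544 m.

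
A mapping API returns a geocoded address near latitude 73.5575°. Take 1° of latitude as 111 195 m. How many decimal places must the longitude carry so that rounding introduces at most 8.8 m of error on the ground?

4 decimal places

At 73.5575° one degree of longitude covers 111195 × cos 73.5575° ≈ 111195 × 0.2831 ≈ 31474.1 m.
N decimal places → at most half a unit in the last place, 0.5 × 10⁻ᴺ° = 31474.1/2 × 10⁻ᴺ m.
Need 0.5 × 31474.1 × 10⁻ᴺ ≤ 8.8 → 10⁻ᴺ ≤ 5.592e-04, so N ≥ 3.25.
So 4 decimal places suffice (1.57 m); 3 would allow up to 15.7 m.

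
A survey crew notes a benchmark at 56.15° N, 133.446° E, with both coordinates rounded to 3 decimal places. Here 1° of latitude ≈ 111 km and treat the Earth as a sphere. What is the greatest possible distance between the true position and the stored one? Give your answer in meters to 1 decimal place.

63.5 meters

Rounding to 3 decimal places leaves each coordinate within ±0.0005° of the true value.
Latitude error → 0.0005 × 111000 = 55.5 m along the meridian.
East–west component at 56.15°: 0.0005° × 111000 × cos 56.15° ≈ 0.0005 × 61829.3 ≈ 30.9146 m.
The two errors are perpendicular, so the maximum displacement is √(55.5² + 30.9146²) ≈ 63.5292 m.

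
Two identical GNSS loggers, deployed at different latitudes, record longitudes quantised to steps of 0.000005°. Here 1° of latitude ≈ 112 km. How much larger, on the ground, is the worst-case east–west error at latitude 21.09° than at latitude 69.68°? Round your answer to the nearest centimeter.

With a 0.000005° grid the true value lies within half a step, ±0.000005°/2 = ±2.5e-06°, of the stored one.
At 21.09°: 2.5e-06° × 112000 × cos 21.09° = 2.5e-06 × 112000 × 0.9330 ≈ 0.26124 m.
At 69.68°: 2.5e-06° × 112000 × cos 69.68° = 2.5e-06 × 112000 × 0.3473 ≈ 0.097234 m.
So the lower-latitude error exceeds the higher by 0.26124 − 0.097234 = 0.16401 m.
That is 0.164011 m = 16.401 cm.

16 centimeters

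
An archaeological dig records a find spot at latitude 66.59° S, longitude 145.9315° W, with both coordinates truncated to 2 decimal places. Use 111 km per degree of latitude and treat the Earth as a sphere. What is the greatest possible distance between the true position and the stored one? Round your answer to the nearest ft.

3919 ft

Truncating at 2 decimal places can drop up to a full unit in the last place, so each coordinate may be off by as much as 0.01°.
North–south component: 0.01° × 111000 = 1110 m.
Longitude error → 0.01 × 111000 × cos 66.59° = 0.01 × 111000 × 0.3973 ≈ 441.012 m.
The two errors are perpendicular, so the maximum displacement is √(1110² + 441.012²) ≈ 1194.4 m.
Converting: 1194.4 m × 3.2808 ft/m ≈ 3918.6 ft.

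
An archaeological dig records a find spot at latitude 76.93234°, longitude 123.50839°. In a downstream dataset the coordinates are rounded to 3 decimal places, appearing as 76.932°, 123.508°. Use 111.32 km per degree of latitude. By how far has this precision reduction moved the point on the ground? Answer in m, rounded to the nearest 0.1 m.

Δlat = 76.93234 − 76.932 = +0.00034°; Δlon = 123.50839 − 123.508 = +0.00039°.
North–south shift: 0.00034 × 111320 = 37.8488 m.
East–west at this latitude: 0.00039° × 111320 × cos 76.932° ≈ 0.00039 × 25170.3 = 9.8164 m.
Hypotenuse of the two orthogonal shifts: √(37.8488² + 9.8164²) = 39.1011 m.

39.1 m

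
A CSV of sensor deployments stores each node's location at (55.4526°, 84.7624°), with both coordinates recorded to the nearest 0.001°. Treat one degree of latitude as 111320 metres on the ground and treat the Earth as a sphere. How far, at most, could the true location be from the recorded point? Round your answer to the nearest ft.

Rounding to 3 decimal places leaves each coordinate within ±0.0005° of the true value.
N–S: 0.0005° × 111320 m/° = 55.66 m.
East–west component at 55.4526°: 0.0005° × 111320 × cos 55.4526° ≈ 0.0005 × 63128.2 ≈ 31.5641 m.
Combining orthogonally: (55.66² + 31.5641²)^½ ≈ 63.9869 m.
In feet: 63.9869 m ÷ 0.3048 ≈ 209.93 ft.

210 ft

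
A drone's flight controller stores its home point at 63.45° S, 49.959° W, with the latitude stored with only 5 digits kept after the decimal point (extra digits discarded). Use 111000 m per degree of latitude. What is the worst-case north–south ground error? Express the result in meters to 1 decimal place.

1.1 meters

Truncating at 5 decimal places can drop up to a full unit in the last place, so the latitude may be off by as much as 1e-05°.
Along the meridian that is 1e-05° × 111000 m/° = 1.11 m.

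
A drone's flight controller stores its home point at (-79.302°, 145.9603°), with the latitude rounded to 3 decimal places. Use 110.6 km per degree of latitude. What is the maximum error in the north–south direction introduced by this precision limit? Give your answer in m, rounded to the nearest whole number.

Rounding to 3 decimal places leaves the latitude within ±0.0005° of the true value.
North–south distance: 0.0005° × 110600 m/° = 55.3 m.

55 m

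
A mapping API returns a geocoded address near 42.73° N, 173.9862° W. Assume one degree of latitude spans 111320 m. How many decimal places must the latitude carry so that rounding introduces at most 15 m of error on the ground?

4

One degree of latitude covers 111320 m.
Rounding to N decimal places gives at most 0.5 × 10⁻ᴺ degrees of error, i.e. 0.5 × 10⁻ᴺ × 111320 m.
Need 0.5 × 111320 × 10⁻ᴺ ≤ 15 → 10⁻ᴺ ≤ 2.695e-04, so N ≥ 3.57.
So 4 decimal places suffice (5.57 m); 3 would allow up to 55.7 m.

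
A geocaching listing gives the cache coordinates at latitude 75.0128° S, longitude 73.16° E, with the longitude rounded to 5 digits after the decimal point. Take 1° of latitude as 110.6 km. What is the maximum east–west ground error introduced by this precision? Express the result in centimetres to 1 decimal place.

14.3 centimetres

Rounding to 5 decimal places leaves the longitude within ±5e-06° of the true value.
Parallels shrink by cos φ, so at 75.0128° a degree of longitude is 110600 × 0.2586 ≈ 28601.5 m.
East–west error: 5e-06° × 28601.5 m/° ≈ 0.143008 m.
That is 0.143008 m = 14.301 cm.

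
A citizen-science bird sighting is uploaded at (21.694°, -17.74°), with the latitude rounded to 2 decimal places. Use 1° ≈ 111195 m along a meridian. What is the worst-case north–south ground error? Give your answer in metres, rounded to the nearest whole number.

556 metres

Rounding to 2 decimal places leaves the latitude within ±0.005° of the true value.
Along the meridian that is 0.005° × 111195 m/° = 555.975 m.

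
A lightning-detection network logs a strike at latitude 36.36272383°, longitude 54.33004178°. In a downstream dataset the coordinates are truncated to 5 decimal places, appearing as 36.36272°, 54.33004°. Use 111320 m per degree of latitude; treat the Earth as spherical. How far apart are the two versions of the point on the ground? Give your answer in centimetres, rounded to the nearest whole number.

46 centimetres

The latitude changed by +0.00000383° and the longitude by +0.00000178°.
North–south shift: 0.00000383 × 111320 = 0.426356 m.
East–west at this latitude: 0.00000178° × 111320 × cos 36.3627° ≈ 0.00000178 × 89643.7 = 0.159566 m.
Hypotenuse of the two orthogonal shifts: √(0.426356² + 0.159566²) = 0.455237 m.
That is 0.455237 m = 45.524 cm.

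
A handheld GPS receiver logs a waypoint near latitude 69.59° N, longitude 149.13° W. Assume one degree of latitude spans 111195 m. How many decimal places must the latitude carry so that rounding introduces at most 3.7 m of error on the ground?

One degree of latitude covers 111195 m.
N decimal places → at most half a unit in the last place, 0.5 × 10⁻ᴺ° = 111195/2 × 10⁻ᴺ m.
Need 0.5 × 111195 × 10⁻ᴺ ≤ 3.7 → 10⁻ᴺ ≤ 6.655e-05, so N ≥ 4.18.
At 4 places the error can reach 5.56 m, but 5 places keeps it to 0.556 m.

5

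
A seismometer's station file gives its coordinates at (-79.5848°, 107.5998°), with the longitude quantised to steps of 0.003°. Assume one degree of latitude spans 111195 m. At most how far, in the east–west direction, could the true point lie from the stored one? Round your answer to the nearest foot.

With a 0.003° grid the true value lies within half a step, ±0.003°/2 = ±0.0015°, of the stored one.
Parallels shrink by cos φ, so at 79.5848° a degree of longitude is 111195 × 0.1808 ≈ 20101.8 m.
So at most 0.0015° × 20101.8 ≈ 30.1528 m east–west.
Converting: 30.1528 m × 3.2808 ft/m ≈ 98.926 ft.

99 feet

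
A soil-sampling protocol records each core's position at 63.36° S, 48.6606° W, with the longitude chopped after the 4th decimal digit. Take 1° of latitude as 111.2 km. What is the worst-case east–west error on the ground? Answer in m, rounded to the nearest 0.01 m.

4.99 m

Truncating at 4 decimal places can drop up to a full unit in the last place, so the longitude may be off by as much as 0.0001°.
One degree of longitude at 63.36° is 111200 × cos 63.36° ≈ 111200 × 0.4484 = 49860.2 m.
So at most 0.0001° × 49860.2 ≈ 4.98602 m east–west.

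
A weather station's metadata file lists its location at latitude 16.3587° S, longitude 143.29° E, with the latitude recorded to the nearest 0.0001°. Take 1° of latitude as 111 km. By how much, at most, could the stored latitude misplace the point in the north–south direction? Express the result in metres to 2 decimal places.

5.55 metres

Rounding to 4 decimal places leaves the latitude within ±5e-05° of the true value.
Along the meridian that is 5e-05° × 111000 m/° = 5.55 m.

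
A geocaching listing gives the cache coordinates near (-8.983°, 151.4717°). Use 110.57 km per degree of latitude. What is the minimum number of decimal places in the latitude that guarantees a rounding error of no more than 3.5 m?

5 decimal places

One degree of latitude covers 110570 m.
With N decimal places the half-ulp bound is 0.5·10⁻ᴺ°, or 0.5·10⁻ᴺ × 110570 m on the ground.
Setting 55285 × 10⁻ᴺ ≤ 3.5 gives 10ᴺ ≥ 1.58e+04, i.e. N ≥ 4.20.
N = 4 would give 5.53 m (too coarse); N = 5 gives 0.553 m ≤ 3.5 m.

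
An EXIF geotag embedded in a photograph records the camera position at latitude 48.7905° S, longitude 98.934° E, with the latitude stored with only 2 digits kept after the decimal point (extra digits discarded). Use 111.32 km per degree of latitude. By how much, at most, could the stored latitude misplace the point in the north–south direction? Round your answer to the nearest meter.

1113 meters

Truncating at 2 decimal places can drop up to a full unit in the last place, so the latitude may be off by as much as 0.01°.
Along the meridian that is 0.01° × 111320 m/° = 1113.2 m.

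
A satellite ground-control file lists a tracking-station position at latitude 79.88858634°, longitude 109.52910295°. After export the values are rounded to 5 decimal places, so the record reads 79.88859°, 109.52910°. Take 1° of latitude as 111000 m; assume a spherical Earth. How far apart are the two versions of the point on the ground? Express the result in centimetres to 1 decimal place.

41.0 centimetres

Δlat = 79.88858634 − 79.88859 = -0.00000366°; Δlon = 109.52910295 − 109.52910 = +0.00000295°.
North–south shift: -0.00000366 × 111000 = -0.40626 m.
East–west at this latitude: 0.00000295° × 111000 × cos 79.8886° ≈ 0.00000295 × 19487.5 = 0.057488 m.
Hypotenuse of the two orthogonal shifts: √(0.40626² + 0.057488²) = 0.410307 m.
That is 0.410307 m = 41.031 cm.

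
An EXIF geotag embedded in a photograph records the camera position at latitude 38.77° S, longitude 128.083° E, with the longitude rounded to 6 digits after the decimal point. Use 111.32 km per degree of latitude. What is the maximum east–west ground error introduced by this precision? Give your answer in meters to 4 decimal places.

0.0434 meters

Rounding to 6 decimal places leaves the longitude within ±5e-07° of the true value.
At latitude 38.77° a degree of longitude spans 111320 m × cos 38.77° = 111320 × 0.7797 ≈ 86792.4 m.
So at most 5e-07° × 86792.4 ≈ 0.0433962 m east–west.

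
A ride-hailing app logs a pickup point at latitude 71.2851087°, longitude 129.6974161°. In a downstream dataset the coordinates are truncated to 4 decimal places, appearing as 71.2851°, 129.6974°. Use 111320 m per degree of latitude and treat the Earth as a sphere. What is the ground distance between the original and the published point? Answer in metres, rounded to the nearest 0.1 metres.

1.1 metres

Δlat = 71.2851087 − 71.2851 = +0.0000087°; Δlon = 129.6974161 − 129.6974 = +0.0000161°.
N–S: 0.0000087° × 111320 m/° = 0.968484 m.
E–W at 71.2851°: 0.0000161° × 111320 × cos 71.2851° = 0.0000161 × 111320 × 0.3209 ≈ 0.575061 m.
Hypotenuse of the two orthogonal shifts: √(0.968484² + 0.575061²) = 1.12635 m.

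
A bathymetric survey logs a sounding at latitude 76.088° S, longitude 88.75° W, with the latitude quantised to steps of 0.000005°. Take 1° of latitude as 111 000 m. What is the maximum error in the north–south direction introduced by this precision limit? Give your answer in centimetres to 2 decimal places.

27.75 centimetres

With a 0.000005° grid the true value lies within half a step, ±0.000005°/2 = ±2.5e-06°, of the stored one.
Along the meridian that is 2.5e-06° × 111000 m/° = 0.2775 m.
That is 0.2775 m = 27.75 cm.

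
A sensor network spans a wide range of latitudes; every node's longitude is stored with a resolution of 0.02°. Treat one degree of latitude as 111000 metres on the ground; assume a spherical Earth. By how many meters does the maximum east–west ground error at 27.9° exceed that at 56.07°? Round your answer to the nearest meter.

361 meters

With a 0.02° grid the true value lies within half a step, ±0.02°/2 = ±0.01°, of the stored one.
Error at 27.9° = 0.01° × 111000 × cos 27.9° ≈ 1110 × 0.8838 = 980.98 m.
At 56.07°: 0.01° × 111000 × cos 56.07° = 0.01 × 111000 × 0.5582 ≈ 619.58 m.
Difference: 980.98 − 619.58 = 361.4 m.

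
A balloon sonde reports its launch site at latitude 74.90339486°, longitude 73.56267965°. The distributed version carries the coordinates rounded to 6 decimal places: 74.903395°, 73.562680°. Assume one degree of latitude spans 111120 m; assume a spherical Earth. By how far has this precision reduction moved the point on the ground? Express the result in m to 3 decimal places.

Δlat = 74.90339486 − 74.903395 = -0.00000014°; Δlon = 73.56267965 − 73.562680 = -0.00000035°.
N–S: -0.00000014° × 111120 m/° = -0.0155568 m.
E–W at 74.9034°: -0.00000035° × 111120 × cos 74.9034° = -0.00000035 × 111120 × 0.2604 ≈ -0.0101293 m.
Distance: √(0.0155568² + 0.0101293²) ≈ 0.0185639 m.

0.019 m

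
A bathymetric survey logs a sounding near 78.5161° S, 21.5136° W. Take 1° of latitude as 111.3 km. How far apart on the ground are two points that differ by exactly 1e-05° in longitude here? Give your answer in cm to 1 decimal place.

At 78.5161° a degree of longitude is 111300 × cos 78.5161° ≈ 22159 m, so 1e-05° corresponds to 0.22159 m.
That is 0.22159 m = 22.159 cm.

22.2 cm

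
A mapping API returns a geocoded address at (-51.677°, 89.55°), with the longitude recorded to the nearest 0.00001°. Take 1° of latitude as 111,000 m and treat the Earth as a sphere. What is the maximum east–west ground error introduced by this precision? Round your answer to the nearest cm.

Rounding to 5 decimal places leaves the longitude within ±5e-06° of the true value.
Parallels shrink by cos φ, so at 51.677° a degree of longitude is 111000 × 0.6201 ≈ 68830.4 m.
So at most 5e-06° × 68830.4 ≈ 0.344152 m east–west.
That is 0.344152 m = 34.415 cm.

34 cm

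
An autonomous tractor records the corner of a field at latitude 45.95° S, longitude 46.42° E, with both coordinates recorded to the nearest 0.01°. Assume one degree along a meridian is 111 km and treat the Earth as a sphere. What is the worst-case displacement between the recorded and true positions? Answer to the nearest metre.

Rounding to 2 decimal places leaves each coordinate within ±0.005° of the true value.
N–S: 0.005° × 111000 m/° = 555 m.
East–west component at 45.95°: 0.005° × 111000 × cos 45.95° ≈ 0.005 × 77176.7 ≈ 385.884 m.
Worst case both components are at the extreme and orthogonal: √(555² + 385.884²) ≈ 675.967 m.

676 metres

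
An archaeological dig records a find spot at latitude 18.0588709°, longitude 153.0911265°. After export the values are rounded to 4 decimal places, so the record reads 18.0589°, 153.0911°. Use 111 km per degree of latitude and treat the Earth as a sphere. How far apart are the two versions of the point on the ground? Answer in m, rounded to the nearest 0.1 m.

4.3 m

The latitude changed by -0.0000291° and the longitude by +0.0000265°.
N–S: -0.0000291° × 111000 m/° = -3.2301 m.
E–W at 18.0589°: 0.0000265° × 111000 × cos 18.0589° = 0.0000265 × 111000 × 0.9507 ≈ 2.7966 m.
Hypotenuse of the two orthogonal shifts: √(3.2301² + 2.7966²) = 4.27253 m.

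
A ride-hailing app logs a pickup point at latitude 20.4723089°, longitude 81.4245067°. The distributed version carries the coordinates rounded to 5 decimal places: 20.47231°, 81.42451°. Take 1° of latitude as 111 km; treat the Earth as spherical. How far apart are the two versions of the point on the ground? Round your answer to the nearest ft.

Δlat = 20.4723089 − 20.47231 = -0.0000011°; Δlon = 81.4245067 − 81.42451 = -0.0000033°.
North–south shift: -0.0000011 × 111000 = -0.1221 m.
E–W at 20.4723°: -0.0000033° × 111000 × cos 20.4723° = -0.0000033 × 111000 × 0.9368 ≈ -0.343165 m.
Distance: √(0.1221² + 0.343165²) ≈ 0.36424 m.
Converting: 0.36424 m × 3.2808 ft/m ≈ 1.195 ft.

1 ft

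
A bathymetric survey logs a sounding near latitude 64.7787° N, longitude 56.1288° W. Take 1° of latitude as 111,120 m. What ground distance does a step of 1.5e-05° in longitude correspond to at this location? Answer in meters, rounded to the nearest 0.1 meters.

0.7 meters

1.5e-05° of longitude at 64.7787° is 1.5e-05 × 111120 × cos 64.7787° ≈ 1.5e-05 × 47350 = 0.71025 m.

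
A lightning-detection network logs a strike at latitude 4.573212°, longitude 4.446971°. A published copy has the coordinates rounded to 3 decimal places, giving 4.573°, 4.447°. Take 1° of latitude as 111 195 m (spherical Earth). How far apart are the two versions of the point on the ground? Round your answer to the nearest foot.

78 feet

Δlat = 4.573212 − 4.573 = +0.000212°; Δlon = 4.446971 − 4.447 = -0.000029°.
N–S: 0.000212° × 111195 m/° = 23.5733 m.
E–W at 4.573°: -0.000029° × 111195 × cos 4.573° = -0.000029 × 111195 × 0.9968 ≈ -3.21439 m.
Hypotenuse of the two orthogonal shifts: √(23.5733² + 3.21439²) = 23.7915 m.
Converting: 23.7915 m × 3.2808 ft/m ≈ 78.056 ft.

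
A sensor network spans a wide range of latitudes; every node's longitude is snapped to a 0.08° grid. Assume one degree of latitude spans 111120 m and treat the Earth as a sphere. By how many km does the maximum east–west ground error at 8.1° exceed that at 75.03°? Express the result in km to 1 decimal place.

3.3 km

With a 0.08° grid the true value lies within half a step, ±0.08°/2 = ±0.04°, of the stored one.
At 8.1°: 0.04° × 111120 × cos 8.1° = 0.04 × 111120 × 0.9900 ≈ 4400.5 m.
At 75.03°: 0.04° × 111120 × cos 75.03° = 0.04 × 111120 × 0.2583 ≈ 1148.2 m.
So the lower-latitude error exceeds the higher by 4400.5 − 1148.2 = 3252.3 m.
That is 3252.31 m = 3.2523 km.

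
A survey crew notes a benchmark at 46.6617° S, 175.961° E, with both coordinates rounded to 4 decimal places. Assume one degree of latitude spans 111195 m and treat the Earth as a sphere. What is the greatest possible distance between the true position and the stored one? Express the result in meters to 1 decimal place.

6.7 meters

Rounding to 4 decimal places leaves each coordinate within ±5e-05° of the true value.
N–S: 5e-05° × 111195 m/° = 5.55975 m.
East–west component at 46.6617°: 5e-05° × 111195 × cos 46.6617° ≈ 5e-05 × 76313.6 ≈ 3.81568 m.
Combining orthogonally: (5.55975² + 3.81568²)^½ ≈ 6.74316 m.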